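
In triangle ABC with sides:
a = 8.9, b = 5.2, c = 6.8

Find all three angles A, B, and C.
By the law of cosines:
cos(A) = (b² + c² - a²)/(2bc) = -0.083852  →  A = 94.81°
cos(B) = (a² + c² - b²)/(2ac) = 0.813037  →  B = 35.61°
cos(C) = (a² + b² - c²)/(2ab) = 0.648336  →  C = 49.58°
Check: A + B + C = 180.0° ✓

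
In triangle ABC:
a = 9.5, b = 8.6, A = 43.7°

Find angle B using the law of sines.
sin(B)/b = sin(A)/a
sin(B) = b·sin(A)/a = 8.6·sin(43.7°)/9.5 = 0.625430
B = arcsin(0.625430) = 38.71°  (b ≤ a, so B ≤ A and the acute solution is unique)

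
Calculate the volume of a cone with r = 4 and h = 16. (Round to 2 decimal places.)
Volume = (1/3) * pi * r² * h
Volume = (1/3) * pi * 4² * 16
Volume = (1/3) * pi * 16 * 16
Volume = (1/3) * pi * 256
Volume = 268.08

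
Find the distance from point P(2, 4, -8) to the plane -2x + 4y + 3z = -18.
d = |(-2)(2) + 4(4) + 3(-8) - (-18)| / √((-2)² + 4² + 3²) = 6/√29 = 1.114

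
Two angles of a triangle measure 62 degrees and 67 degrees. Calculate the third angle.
Sum of angles in a triangle = 180 degrees
Third angle = 180 - 62 - 67
Third angle = 51 degrees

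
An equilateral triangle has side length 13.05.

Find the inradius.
For an equilateral triangle, r = s/(2√3) where s is the side.
r = 13.05/(2√3) = 13.05/3.464102 = 3.767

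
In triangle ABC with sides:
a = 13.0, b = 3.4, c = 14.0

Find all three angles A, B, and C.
By the law of cosines:
cos(A) = (b² + c² - a²)/(2bc) = 0.405042  →  A = 66.11°
cos(B) = (a² + c² - b²)/(2ac) = 0.970989  →  B = 13.83°
cos(C) = (a² + b² - c²)/(2ab) = -0.174661  →  C = 100.1°
Check: A + B + C = 180.0° ✓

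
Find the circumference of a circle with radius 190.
Circumference = 2 * pi * r
Circumference = 2 * pi * 190
Circumference = 1193.81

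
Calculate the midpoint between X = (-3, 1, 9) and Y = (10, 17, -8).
Midpoint = ((-3+10)/2, (1+17)/2, (9-8)/2) = (3.5, 9, 0.5)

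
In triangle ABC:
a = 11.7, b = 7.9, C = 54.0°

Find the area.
Using A = ½ab·sin(C):
A = ½·11.7·7.9·sin(54.0°) = ½·92.43·0.809017 = 37.39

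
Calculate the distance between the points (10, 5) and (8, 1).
Using the distance formula: d = sqrt((x₂-x₁)² + (y₂-y₁)²)
dx = 8 - 10 = -2
dy = 1 - 5 = -4
d = sqrt((-2)² + (-4)²) = sqrt(4 + 16) = sqrt(20) = 4.47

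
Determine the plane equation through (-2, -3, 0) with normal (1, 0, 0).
d = n·P = (1)(-2) + (0)(-3) + (0)(0) = -2
Plane: x = -2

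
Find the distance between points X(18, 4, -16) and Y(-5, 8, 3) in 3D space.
d = √[(-23)² + (4)² + (19)²] = √906 = 30.1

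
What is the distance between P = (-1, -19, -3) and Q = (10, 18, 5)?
d = √[(11)² + (37)² + (8)²] = √1554 = 39.42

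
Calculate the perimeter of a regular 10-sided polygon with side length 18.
Perimeter = number of sides * side length
Perimeter = 10 * 18
Perimeter = 180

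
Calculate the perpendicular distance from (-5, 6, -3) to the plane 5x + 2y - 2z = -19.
d = |5(-5) + 2(6) + (-2)(-3) - (-19)| / √(5² + 2² + (-2)²) = 12/√33 = 2.089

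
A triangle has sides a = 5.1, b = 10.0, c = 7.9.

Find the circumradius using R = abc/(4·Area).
s = (a+b+c)/2 = 11.5
Area = √(s(s-a)(s-b)(s-c)) = √(11.5·6.4·1.5·3.6) = 19.9359
R = abc/(4·Area) = (5.1·10.0·7.9)/(4·19.9359) = 402.9/79.7436 = 5.052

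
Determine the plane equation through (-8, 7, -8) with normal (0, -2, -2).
d = n·P = (0)(-8) + (-2)(7) + (-2)(-8) = 2
Plane: -2y - 2z = 2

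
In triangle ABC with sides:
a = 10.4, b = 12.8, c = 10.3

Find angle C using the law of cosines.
cos(C) = (a² + b² - c²)/(2ab)
cos(C) = (10.4² + 12.8² - 10.3²)/(2·10.4·12.8) = 165.91/266.24 = 0.623160
C = arccos(0.623160) = 51.45°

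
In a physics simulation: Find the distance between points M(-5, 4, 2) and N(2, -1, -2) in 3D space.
d = √[(7)² + (-5)² + (-4)²] = √90 = 9.487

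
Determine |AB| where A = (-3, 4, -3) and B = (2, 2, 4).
d = √[(5)² + (-2)² + (7)²] = √78 = 8.832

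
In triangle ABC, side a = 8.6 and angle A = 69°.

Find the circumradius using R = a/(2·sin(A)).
R = a/(2·sin(A)) = 8.6/(2·sin(69°))
R = 8.6/(2·0.933580) = 8.6/1.867161 = 4.606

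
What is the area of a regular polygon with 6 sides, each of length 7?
For a regular 6-gon with side length s = 7:
Apothem a = s / (2*tan(pi/6)) = 7 / (2*tan(pi/6)) ≈ 6.0622
Perimeter P = 6 * 7 = 42
Area = (1/2) * P * a = (1/2) * 42 * 6.0622 = 127.31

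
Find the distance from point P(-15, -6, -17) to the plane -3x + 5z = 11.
d = |(-3)(-15) + 0(-6) + 5(-17) - (11)| / √((-3)² + 0² + 5²) = 51/√34 = 8.746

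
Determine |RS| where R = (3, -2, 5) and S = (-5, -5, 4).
d = √[(-8)² + (-3)² + (-1)²] = √74 = 8.602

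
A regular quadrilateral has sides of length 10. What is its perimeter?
Perimeter = number of sides * side length
Perimeter = 4 * 10
Perimeter = 40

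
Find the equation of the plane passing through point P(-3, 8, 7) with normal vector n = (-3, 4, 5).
d = n·P = (-3)(-3) + (4)(8) + (5)(7) = 76
Plane: -3x + 4y + 5z = 76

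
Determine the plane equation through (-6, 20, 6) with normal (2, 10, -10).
d = n·P = (2)(-6) + (10)(20) + (-10)(6) = 128
Plane: 2x + 10y - 10z = 128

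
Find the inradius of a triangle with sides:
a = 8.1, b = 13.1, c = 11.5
s = (a+b+c)/2 = (8.1+13.1+11.5)/2 = 16.35
Area = √(s(s-a)(s-b)(s-c)) = √(16.35·8.25·3.25·4.85) = 46.1103
r = Area/s = 46.1103/16.35 = 2.82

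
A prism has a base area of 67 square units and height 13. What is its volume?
Volume = base area * height
Volume = 67 * 13
Volume = 871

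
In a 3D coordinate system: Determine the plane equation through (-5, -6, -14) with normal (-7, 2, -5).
d = n·P = (-7)(-5) + (2)(-6) + (-5)(-14) = 93
Plane: -7x + 2y - 5z = 93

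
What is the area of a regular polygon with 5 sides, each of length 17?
For a regular 5-gon with side length s = 17:
Apothem a = s / (2*tan(pi/5)) = 17 / (2*tan(pi/5)) ≈ 11.6992
Perimeter P = 5 * 17 = 85
Area = (1/2) * P * a = (1/2) * 85 * 11.6992 = 497.22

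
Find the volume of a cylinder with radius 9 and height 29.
Volume = pi * r² * h
Volume = pi * 9² * 29
Volume = pi * 81 * 29
Volume = pi * 2349
Volume = 7379.60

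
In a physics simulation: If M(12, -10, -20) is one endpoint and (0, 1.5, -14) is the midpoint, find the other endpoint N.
N = (2×0 - 12, 2×1.5 - (-10), 2×(-14) - (-20)) = (-12, 13, -8)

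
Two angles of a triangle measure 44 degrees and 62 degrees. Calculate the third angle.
Sum of angles in a triangle = 180 degrees
Third angle = 180 - 44 - 62
Third angle = 74 degrees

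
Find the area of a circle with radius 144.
Area = pi * r²
Area = pi * 144²
Area = pi * 20736
Area = 65144.07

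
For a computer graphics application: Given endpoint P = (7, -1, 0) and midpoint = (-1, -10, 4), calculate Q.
Q = (2×(-1) - 7, 2×(-10) - (-1), 2×4 - 0) = (-9, -19, 8)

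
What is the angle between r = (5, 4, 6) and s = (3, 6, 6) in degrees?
r·s = 75, |r|² = 77, |s|² = 81
cos θ = 75/√6237 ≈ 0.9497
θ ≈ 18.26°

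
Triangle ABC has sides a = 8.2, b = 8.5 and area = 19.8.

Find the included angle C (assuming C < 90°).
Area = ½ab·sin(C)  →  sin(C) = 2·Area/(ab)
sin(C) = 2·19.8/(8.2·8.5) = 0.568149
C = arcsin(0.568149) = 34.62°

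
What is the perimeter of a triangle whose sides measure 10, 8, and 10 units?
Perimeter = sum of all sides
Perimeter = 10 + 8 + 10
Perimeter = 28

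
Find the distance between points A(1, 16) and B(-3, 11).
Using the distance formula: d = sqrt((x₂-x₁)² + (y₂-y₁)²)
dx = (-3) - 1 = -4
dy = 11 - 16 = -5
d = sqrt((-4)² + (-5)²) = sqrt(16 + 25) = sqrt(41) = 6.40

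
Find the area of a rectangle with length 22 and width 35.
Area = length * width
Area = 22 * 35
Area = 770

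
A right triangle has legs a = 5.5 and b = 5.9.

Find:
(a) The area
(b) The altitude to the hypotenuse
(a) Area = ½ab = ½·5.5·5.9 = 16.225
(b) Hypotenuse c = √(5.5² + 5.9²) = √65.06 = 8.06598
    Area = ½·c·h_c  →  h_c = 2·Area/c = 2·16.225/8.06598 = 4.023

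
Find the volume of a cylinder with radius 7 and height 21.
Volume = pi * r² * h
Volume = pi * 7² * 21
Volume = pi * 49 * 21
Volume = pi * 1029
Volume = 3232.70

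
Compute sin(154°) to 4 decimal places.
sin(154 degrees) = 0.4384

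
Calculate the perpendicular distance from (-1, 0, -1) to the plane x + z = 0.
d = |1(-1) + 0(0) + 1(-1) - (0)| / √(1² + 0² + 1²) = 2/√2 = 1.414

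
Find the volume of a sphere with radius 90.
Volume = (4/3) * pi * r³
Volume = (4/3) * pi * 90³
Volume = (4/3) * pi * 729000
Volume = 3053628.06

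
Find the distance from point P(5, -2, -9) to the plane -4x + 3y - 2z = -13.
d = |(-4)(5) + 3(-2) + (-2)(-9) - (-13)| / √((-4)² + 3² + (-2)²) = 5/√29 = 0.9285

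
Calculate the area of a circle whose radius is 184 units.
Area = pi * r²
Area = pi * 184²
Area = pi * 33856
Area = 106361.76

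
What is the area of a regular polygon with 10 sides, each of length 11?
For a regular 10-gon with side length s = 11:
Apothem a = s / (2*tan(pi/10)) = 11 / (2*tan(pi/10)) ≈ 16.9273
Perimeter P = 10 * 11 = 110
Area = (1/2) * P * a = (1/2) * 110 * 16.9273 = 931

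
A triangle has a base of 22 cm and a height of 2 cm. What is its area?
Area = (1/2) * base * height
Area = (1/2) * 22 * 2
Area = 22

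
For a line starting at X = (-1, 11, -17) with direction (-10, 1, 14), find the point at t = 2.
P(2) = (-1 + (-10)(2), 11 + 1(2), -17 + 14(2)) = (-21, 13, 11)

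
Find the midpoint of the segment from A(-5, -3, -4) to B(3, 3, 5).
Midpoint = ((-5+3)/2, (-3+3)/2, (-4+5)/2) = (-1, 0, 0.5)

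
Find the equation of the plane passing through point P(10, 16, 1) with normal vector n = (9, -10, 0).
d = n·P = (9)(10) + (-10)(16) + (0)(1) = -70
Plane: 9x - 10y = -70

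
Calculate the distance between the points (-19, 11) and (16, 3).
Using the distance formula: d = sqrt((x₂-x₁)² + (y₂-y₁)²)
dx = 16 - (-19) = 35
dy = 3 - 11 = -8
d = sqrt(35² + (-8)²) = sqrt(1225 + 64) = sqrt(1289) = 35.90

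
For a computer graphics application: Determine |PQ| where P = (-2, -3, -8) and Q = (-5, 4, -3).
d = √[(-3)² + (7)² + (5)²] = √83 = 9.11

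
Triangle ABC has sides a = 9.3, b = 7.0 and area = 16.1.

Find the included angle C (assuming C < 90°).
Area = ½ab·sin(C)  →  sin(C) = 2·Area/(ab)
sin(C) = 2·16.1/(9.3·7.0) = 0.494624
C = arcsin(0.494624) = 29.64°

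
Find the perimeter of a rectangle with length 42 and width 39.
Perimeter = 2 * (length + width)
Perimeter = 2 * (42 + 39)
Perimeter = 2 * 81
Perimeter = 162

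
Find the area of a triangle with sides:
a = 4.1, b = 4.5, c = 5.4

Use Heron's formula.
s = (a+b+c)/2 = (4.1+4.5+5.4)/2 = 7
A = √(s(s-a)(s-b)(s-c)) = √(7·2.9·2.5·1.6)
A = √81.2 = 9.011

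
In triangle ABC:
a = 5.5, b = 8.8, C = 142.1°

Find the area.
Using A = ½ab·sin(C):
A = ½·5.5·8.8·sin(142.1°) = ½·48.4·0.614285 = 14.87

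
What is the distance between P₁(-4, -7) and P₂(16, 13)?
Using the distance formula: d = sqrt((x₂-x₁)² + (y₂-y₁)²)
dx = 16 - (-4) = 20
dy = 13 - (-7) = 20
d = sqrt(20² + 20²) = sqrt(400 + 400) = sqrt(800) = 28.28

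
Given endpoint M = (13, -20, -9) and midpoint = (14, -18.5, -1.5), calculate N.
N = (2×14 - 13, 2×(-18.5) - (-20), 2×(-1.5) - (-9)) = (15, -17, 6)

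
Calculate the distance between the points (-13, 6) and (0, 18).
Using the distance formula: d = sqrt((x₂-x₁)² + (y₂-y₁)²)
dx = 0 - (-13) = 13
dy = 18 - 6 = 12
d = sqrt(13² + 12²) = sqrt(169 + 144) = sqrt(313) = 17.69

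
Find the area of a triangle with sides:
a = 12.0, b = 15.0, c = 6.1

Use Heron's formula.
s = (a+b+c)/2 = (12.0+15.0+6.1)/2 = 16.55
A = √(s(s-a)(s-b)(s-c)) = √(16.55·4.55·1.55·10.45)
A = √1219.71 = 34.92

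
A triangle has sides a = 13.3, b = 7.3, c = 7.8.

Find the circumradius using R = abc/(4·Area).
s = (a+b+c)/2 = 14.2
Area = √(s(s-a)(s-b)(s-c)) = √(14.2·0.9·6.9·6.4) = 23.7564
R = abc/(4·Area) = (13.3·7.3·7.8)/(4·23.7564) = 757.302/95.0256 = 7.969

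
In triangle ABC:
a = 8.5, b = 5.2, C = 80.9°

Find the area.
Using A = ½ab·sin(C):
A = ½·8.5·5.2·sin(80.9°) = ½·44.2·0.987414 = 21.82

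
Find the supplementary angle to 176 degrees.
Supplementary angles sum to 180 degrees.
Other angle = 180 - 176
Other angle = 4 degrees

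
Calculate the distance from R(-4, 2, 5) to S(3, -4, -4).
d = √[(7)² + (-6)² + (-9)²] = √166 = 12.88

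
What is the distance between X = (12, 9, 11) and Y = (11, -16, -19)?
d = √[(-1)² + (-25)² + (-30)²] = √1526 = 39.06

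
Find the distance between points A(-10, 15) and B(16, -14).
Using the distance formula: d = sqrt((x₂-x₁)² + (y₂-y₁)²)
dx = 16 - (-10) = 26
dy = (-14) - 15 = -29
d = sqrt(26² + (-29)²) = sqrt(676 + 841) = sqrt(1517) = 38.95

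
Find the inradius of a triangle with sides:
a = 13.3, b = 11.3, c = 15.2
s = (a+b+c)/2 = (13.3+11.3+15.2)/2 = 19.9
Area = √(s(s-a)(s-b)(s-c)) = √(19.9·6.6·8.6·4.7) = 72.8613
r = Area/s = 72.8613/19.9 = 3.661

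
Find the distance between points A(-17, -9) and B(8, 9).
Using the distance formula: d = sqrt((x₂-x₁)² + (y₂-y₁)²)
dx = 8 - (-17) = 25
dy = 9 - (-9) = 18
d = sqrt(25² + 18²) = sqrt(625 + 324) = sqrt(949) = 30.81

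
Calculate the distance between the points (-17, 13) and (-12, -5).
Using the distance formula: d = sqrt((x₂-x₁)² + (y₂-y₁)²)
dx = (-12) - (-17) = 5
dy = (-5) - 13 = -18
d = sqrt(5² + (-18)²) = sqrt(25 + 324) = sqrt(349) = 18.68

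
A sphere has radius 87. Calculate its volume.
Volume = (4/3) * pi * r³
Volume = (4/3) * pi * 87³
Volume = (4/3) * pi * 658503
Volume = 2758330.92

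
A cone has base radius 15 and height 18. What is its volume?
Volume = (1/3) * pi * r² * h
Volume = (1/3) * pi * 15² * 18
Volume = (1/3) * pi * 225 * 18
Volume = (1/3) * pi * 4050
Volume = 4241.15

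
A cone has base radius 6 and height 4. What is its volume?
Volume = (1/3) * pi * r² * h
Volume = (1/3) * pi * 6² * 4
Volume = (1/3) * pi * 36 * 4
Volume = (1/3) * pi * 144
Volume = 150.80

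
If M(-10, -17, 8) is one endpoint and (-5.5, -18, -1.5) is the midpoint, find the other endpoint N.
N = (2×(-5.5) - (-10), 2×(-18) - (-17), 2×(-1.5) - 8) = (-1, -19, -11)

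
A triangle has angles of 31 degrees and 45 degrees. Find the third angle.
Sum of angles in a triangle = 180 degrees
Third angle = 180 - 31 - 45
Third angle = 104 degrees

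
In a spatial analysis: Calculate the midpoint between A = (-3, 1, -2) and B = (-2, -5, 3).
Midpoint = ((-3-2)/2, (1-5)/2, (-2+3)/2) = (-2.5, -2, 0.5)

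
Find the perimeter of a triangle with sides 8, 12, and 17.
Perimeter = sum of all sides
Perimeter = 8 + 12 + 17
Perimeter = 37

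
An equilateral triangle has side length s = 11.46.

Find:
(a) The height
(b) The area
(a) Height h = s·√3/2 = 11.46·√3/2 = 9.925
(b) Area = (√3/4)·s² = (√3/4)·11.46² = (√3/4)·131.332 = 56.87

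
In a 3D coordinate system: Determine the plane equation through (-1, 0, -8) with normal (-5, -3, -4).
d = n·P = (-5)(-1) + (-3)(0) + (-4)(-8) = 37
Plane: -5x - 3y - 4z = 37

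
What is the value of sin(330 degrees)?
sin(330 degrees) = -0.5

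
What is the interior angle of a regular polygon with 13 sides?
Interior angle of a regular n-gon = (n-2)*180/n
Interior angle = (13-2)*180/13
Interior angle = 11*180/13
Interior angle = 1980/13
Interior angle = 152.31 degrees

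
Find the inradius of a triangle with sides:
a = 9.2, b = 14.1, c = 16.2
s = (a+b+c)/2 = (9.2+14.1+16.2)/2 = 19.75
Area = √(s(s-a)(s-b)(s-c)) = √(19.75·10.55·5.65·3.55) = 64.647
r = Area/s = 64.647/19.75 = 3.273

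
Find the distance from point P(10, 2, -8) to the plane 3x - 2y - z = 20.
d = |3(10) + (-2)(2) + (-1)(-8) - (20)| / √(3² + (-2)² + (-1)²) = 14/√14 = 3.742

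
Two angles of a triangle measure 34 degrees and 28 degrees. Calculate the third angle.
Sum of angles in a triangle = 180 degrees
Third angle = 180 - 34 - 28
Third angle = 118 degrees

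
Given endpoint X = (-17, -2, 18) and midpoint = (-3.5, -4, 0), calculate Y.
Y = (2×(-3.5) - (-17), 2×(-4) - (-2), 2×0 - 18) = (10, -6, -18)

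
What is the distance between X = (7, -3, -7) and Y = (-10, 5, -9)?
d = √[(-17)² + (8)² + (-2)²] = √357 = 18.89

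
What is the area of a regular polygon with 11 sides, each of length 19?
For a regular 11-gon with side length s = 19:
Apothem a = s / (2*tan(pi/11)) = 19 / (2*tan(pi/11)) ≈ 32.35403
Perimeter P = 11 * 19 = 209
Area = (1/2) * P * a = (1/2) * 209 * 32.35403 = 3381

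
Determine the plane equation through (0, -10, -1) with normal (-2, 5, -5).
d = n·P = (-2)(0) + (5)(-10) + (-5)(-1) = -45
Plane: -2x + 5y - 5z = -45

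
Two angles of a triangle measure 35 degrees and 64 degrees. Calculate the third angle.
Sum of angles in a triangle = 180 degrees
Third angle = 180 - 35 - 64
Third angle = 81 degrees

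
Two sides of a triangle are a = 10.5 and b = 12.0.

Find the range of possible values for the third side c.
By the triangle inequality: |a - b| < c < a + b
|10.5 - 12.0| < c < 10.5 + 12.0
1.5 < c < 22.5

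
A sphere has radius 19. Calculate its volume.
Volume = (4/3) * pi * r³
Volume = (4/3) * pi * 19³
Volume = (4/3) * pi * 6859
Volume = 28730.91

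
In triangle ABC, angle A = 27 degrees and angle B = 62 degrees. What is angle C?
Sum of angles in a triangle = 180 degrees
Third angle = 180 - 27 - 62
Third angle = 91 degrees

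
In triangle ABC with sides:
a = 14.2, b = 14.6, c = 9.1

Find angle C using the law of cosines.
cos(C) = (a² + b² - c²)/(2ab)
cos(C) = (14.2² + 14.6² - 9.1²)/(2·14.2·14.6) = 331.99/414.64 = 0.800670
C = arccos(0.800670) = 36.81°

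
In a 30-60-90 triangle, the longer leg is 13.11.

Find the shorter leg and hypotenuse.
In a 30-60-90 triangle, sides are in ratio 1 : √3 : 2.
Long leg = short leg·√3  →  short leg = 13.11/√3 = 7.569
Hypotenuse = 2·(short leg) = 2·13.11/√3 = 15.14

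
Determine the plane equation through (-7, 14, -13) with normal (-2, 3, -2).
d = n·P = (-2)(-7) + (3)(14) + (-2)(-13) = 82
Plane: -2x + 3y - 2z = 82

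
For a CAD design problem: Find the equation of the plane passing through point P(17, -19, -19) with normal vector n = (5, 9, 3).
d = n·P = (5)(17) + (9)(-19) + (3)(-19) = -143
Plane: 5x + 9y + 3z = -143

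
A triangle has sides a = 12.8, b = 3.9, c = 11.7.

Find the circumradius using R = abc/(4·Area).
s = (a+b+c)/2 = 14.2
Area = √(s(s-a)(s-b)(s-c)) = √(14.2·1.4·10.3·2.5) = 22.6254
R = abc/(4·Area) = (12.8·3.9·11.7)/(4·22.6254) = 584.064/90.5016 = 6.454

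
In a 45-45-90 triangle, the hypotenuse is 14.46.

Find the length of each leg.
In a 45-45-90 triangle, hypotenuse = leg·√2  →  leg = hypotenuse/√2
leg = 14.46/√2 = 10.22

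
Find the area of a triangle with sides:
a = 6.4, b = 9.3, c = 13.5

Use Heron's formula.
s = (a+b+c)/2 = (6.4+9.3+13.5)/2 = 14.6
A = √(s(s-a)(s-b)(s-c)) = √(14.6·8.2·5.3·1.1)
A = √697.968 = 26.42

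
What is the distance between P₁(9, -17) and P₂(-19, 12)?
Using the distance formula: d = sqrt((x₂-x₁)² + (y₂-y₁)²)
dx = (-19) - 9 = -28
dy = 12 - (-17) = 29
d = sqrt((-28)² + 29²) = sqrt(784 + 841) = sqrt(1625) = 40.31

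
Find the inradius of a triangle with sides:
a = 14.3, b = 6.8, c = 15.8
s = (a+b+c)/2 = (14.3+6.8+15.8)/2 = 18.45
Area = √(s(s-a)(s-b)(s-c)) = √(18.45·4.15·11.65·2.65) = 48.6192
r = Area/s = 48.6192/18.45 = 2.635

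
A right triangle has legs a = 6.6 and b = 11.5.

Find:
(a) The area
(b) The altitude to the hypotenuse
(a) Area = ½ab = ½·6.6·11.5 = 37.95
(b) Hypotenuse c = √(6.6² + 11.5²) = √175.81 = 13.2593
    Area = ½·c·h_c  →  h_c = 2·Area/c = 2·37.95/13.2593 = 5.724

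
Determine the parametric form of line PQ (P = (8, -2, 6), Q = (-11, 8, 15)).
Direction vector d = Q - P = (-19, 10, 9)
x = 8 - 19t, y = -2 + 10t, z = 6 + 9t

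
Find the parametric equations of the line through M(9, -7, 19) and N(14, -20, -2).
Direction vector d = N - M = (5, -13, -21)
x = 9 + 5t, y = -7 - 13t, z = 19 - 21t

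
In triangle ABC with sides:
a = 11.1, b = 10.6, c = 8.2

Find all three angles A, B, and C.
By the law of cosines:
cos(A) = (b² + c² - a²)/(2bc) = 0.324379  →  A = 71.07°
cos(B) = (a² + c² - b²)/(2ac) = 0.428972  →  B = 64.6°
cos(C) = (a² + b² - c²)/(2ab) = 0.715324  →  C = 44.33°
Check: A + B + C = 180.0° ✓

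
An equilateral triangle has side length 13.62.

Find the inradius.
For an equilateral triangle, r = s/(2√3) where s is the side.
r = 13.62/(2√3) = 13.62/3.464102 = 3.932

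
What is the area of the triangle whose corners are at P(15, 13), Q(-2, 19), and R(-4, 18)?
Using the coordinate formula: Area = (1/2)|x₁(y₂-y₃) + x₂(y₃-y₁) + x₃(y₁-y₂)|
Area = (1/2)|15(19-18) + (-2)(18-13) + (-4)(13-19)|
Area = (1/2)|15*1 + (-2)*5 + (-4)*(-6)|
Area = (1/2)|15 + (-10) + 24|
Area = (1/2)*29 = 14.50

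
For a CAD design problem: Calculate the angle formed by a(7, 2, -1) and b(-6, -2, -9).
a·b = -37, |a|² = 54, |b|² = 121
cos θ = -37/√6534 ≈ -0.4577
θ ≈ 117.2°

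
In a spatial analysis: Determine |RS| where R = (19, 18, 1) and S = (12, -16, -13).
d = √[(-7)² + (-34)² + (-14)²] = √1401 = 37.43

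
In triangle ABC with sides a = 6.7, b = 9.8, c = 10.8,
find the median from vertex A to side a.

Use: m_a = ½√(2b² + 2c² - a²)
m_a = ½√(2·9.8² + 2·10.8² - 6.7²)
m_a = ½√(192.08 + 233.28 - 44.89) = ½√380.47 = 9.753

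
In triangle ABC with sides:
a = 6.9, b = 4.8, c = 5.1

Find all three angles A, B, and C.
By the law of cosines:
cos(A) = (b² + c² - a²)/(2bc) = 0.029412  →  A = 88.31°
cos(B) = (a² + c² - b²)/(2ac) = 0.718670  →  B = 44.06°
cos(C) = (a² + b² - c²)/(2ab) = 0.673913  →  C = 47.63°
Check: A + B + C = 180.0° ✓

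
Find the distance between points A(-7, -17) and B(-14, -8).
Using the distance formula: d = sqrt((x₂-x₁)² + (y₂-y₁)²)
dx = (-14) - (-7) = -7
dy = (-8) - (-17) = 9
d = sqrt((-7)² + 9²) = sqrt(49 + 81) = sqrt(130) = 11.40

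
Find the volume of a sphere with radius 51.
Volume = (4/3) * pi * r³
Volume = (4/3) * pi * 51³
Volume = (4/3) * pi * 132651
Volume = 555647.21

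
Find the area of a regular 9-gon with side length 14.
For a regular 9-gon with side length s = 14:
Apothem a = s / (2*tan(pi/9)) = 14 / (2*tan(pi/9)) ≈ 19.23234
Perimeter P = 9 * 14 = 126
Area = (1/2) * P * a = (1/2) * 126 * 19.23234 = 1211.64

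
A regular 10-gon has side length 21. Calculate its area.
For a regular 10-gon with side length s = 21:
Apothem a = s / (2*tan(pi/10)) = 21 / (2*tan(pi/10)) ≈ 32.3157
Perimeter P = 10 * 21 = 210
Area = (1/2) * P * a = (1/2) * 210 * 32.3157 = 3393.15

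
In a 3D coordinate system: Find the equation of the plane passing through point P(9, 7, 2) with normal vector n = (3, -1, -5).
d = n·P = (3)(9) + (-1)(7) + (-5)(2) = 10
Plane: 3x - y - 5z = 10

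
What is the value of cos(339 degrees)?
cos(339 degrees) = 0.9336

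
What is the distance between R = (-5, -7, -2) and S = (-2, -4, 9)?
d = √[(3)² + (3)² + (11)²] = √139 = 11.79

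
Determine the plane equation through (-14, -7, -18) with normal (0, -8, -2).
d = n·P = (0)(-14) + (-8)(-7) + (-2)(-18) = 92
Plane: -8y - 2z = 92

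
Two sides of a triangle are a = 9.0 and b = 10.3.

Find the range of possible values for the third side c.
By the triangle inequality: |a - b| < c < a + b
|9.0 - 10.3| < c < 9.0 + 10.3
1.3 < c < 19.3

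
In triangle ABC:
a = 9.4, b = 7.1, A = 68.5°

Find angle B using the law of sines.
sin(B)/b = sin(A)/a
sin(B) = b·sin(A)/a = 7.1·sin(68.5°)/9.4 = 0.702762
B = arcsin(0.702762) = 44.65°  (b ≤ a, so B ≤ A and the acute solution is unique)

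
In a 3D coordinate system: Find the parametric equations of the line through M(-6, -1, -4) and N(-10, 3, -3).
Direction vector d = N - M = (-4, 4, 1)
x = -6 - 4t, y = -1 + 4t, z = -4 + t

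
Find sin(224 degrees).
sin(224 degrees) = -0.6947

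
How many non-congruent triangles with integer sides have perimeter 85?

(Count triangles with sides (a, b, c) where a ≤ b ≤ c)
With a ≤ b ≤ c and a + b + c = 85, the triangle inequality a + b > c gives c < 85/2, so c ≤ 42.
Iterate a from 1 to ⌊p/3⌋ = 28; for each a, b ranges from a to ⌊(p−a)/2⌋ with c = p − a − b, keeping only c ≥ b.
Triples: (1, 42, 42), (2, 41, 42), (3, 40, 42), …
Count = 161 triangles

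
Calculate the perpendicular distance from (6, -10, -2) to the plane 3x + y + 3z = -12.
d = |3(6) + 1(-10) + 3(-2) - (-12)| / √(3² + 1² + 3²) = 14/√19 = 3.212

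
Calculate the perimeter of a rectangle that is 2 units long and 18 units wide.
Perimeter = 2 * (length + width)
Perimeter = 2 * (2 + 18)
Perimeter = 2 * 20
Perimeter = 40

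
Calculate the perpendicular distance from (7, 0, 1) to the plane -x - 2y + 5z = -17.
d = |(-1)(7) + (-2)(0) + 5(1) - (-17)| / √((-1)² + (-2)² + 5²) = 15/√30 = 2.739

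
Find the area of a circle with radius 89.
Area = pi * r²
Area = pi * 89²
Area = pi * 7921
Area = 24884.56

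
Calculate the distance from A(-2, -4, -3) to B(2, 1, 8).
d = √[(4)² + (5)² + (11)²] = √162 = 12.73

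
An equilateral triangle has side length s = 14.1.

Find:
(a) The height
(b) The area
(a) Height h = s·√3/2 = 14.1·√3/2 = 12.21
(b) Area = (√3/4)·s² = (√3/4)·14.1² = (√3/4)·198.81 = 86.09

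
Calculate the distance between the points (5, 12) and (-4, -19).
Using the distance formula: d = sqrt((x₂-x₁)² + (y₂-y₁)²)
dx = (-4) - 5 = -9
dy = (-19) - 12 = -31
d = sqrt((-9)² + (-31)²) = sqrt(81 + 961) = sqrt(1042) = 32.28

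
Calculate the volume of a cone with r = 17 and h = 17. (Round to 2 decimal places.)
Volume = (1/3) * pi * r² * h
Volume = (1/3) * pi * 17² * 17
Volume = (1/3) * pi * 289 * 17
Volume = (1/3) * pi * 4913
Volume = 5144.88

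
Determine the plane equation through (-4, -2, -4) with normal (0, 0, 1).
d = n·P = (0)(-4) + (0)(-2) + (1)(-4) = -4
Plane: z = -4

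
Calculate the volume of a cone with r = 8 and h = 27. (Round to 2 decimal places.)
Volume = (1/3) * pi * r² * h
Volume = (1/3) * pi * 8² * 27
Volume = (1/3) * pi * 64 * 27
Volume = (1/3) * pi * 1728
Volume = 1809.56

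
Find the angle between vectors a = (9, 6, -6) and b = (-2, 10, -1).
a·b = 48, |a|² = 153, |b|² = 105
cos θ = 48/√16065 ≈ 0.3787
θ ≈ 67.75°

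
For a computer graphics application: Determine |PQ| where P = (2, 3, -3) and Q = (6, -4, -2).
d = √[(4)² + (-7)² + (1)²] = √66 = 8.124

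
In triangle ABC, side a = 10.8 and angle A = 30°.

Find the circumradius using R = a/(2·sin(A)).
R = a/(2·sin(A)) = 10.8/(2·sin(30°))
R = 10.8/(2·0.500000) = 10.8/1.000000 = 10.8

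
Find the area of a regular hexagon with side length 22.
For a regular 6-gon with side length s = 22:
Apothem a = s / (2*tan(pi/6)) = 22 / (2*tan(pi/6)) ≈ 19.0526
Perimeter P = 6 * 22 = 132
Area = (1/2) * P * a = (1/2) * 132 * 19.0526 = 1257.47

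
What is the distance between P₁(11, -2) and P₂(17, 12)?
Using the distance formula: d = sqrt((x₂-x₁)² + (y₂-y₁)²)
dx = 17 - 11 = 6
dy = 12 - (-2) = 14
d = sqrt(6² + 14²) = sqrt(36 + 196) = sqrt(232) = 15.23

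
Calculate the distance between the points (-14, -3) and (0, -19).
Using the distance formula: d = sqrt((x₂-x₁)² + (y₂-y₁)²)
dx = 0 - (-14) = 14
dy = (-19) - (-3) = -16
d = sqrt(14² + (-16)²) = sqrt(196 + 256) = sqrt(452) = 21.26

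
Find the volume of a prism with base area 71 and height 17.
Volume = base area * height
Volume = 71 * 17
Volume = 1207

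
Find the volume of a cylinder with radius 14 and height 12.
Volume = pi * r² * h
Volume = pi * 14² * 12
Volume = pi * 196 * 12
Volume = pi * 2352
Volume = 7389.03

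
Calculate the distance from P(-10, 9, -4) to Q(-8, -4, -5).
d = √[(2)² + (-13)² + (-1)²] = √174 = 13.19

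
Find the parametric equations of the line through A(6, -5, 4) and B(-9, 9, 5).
Direction vector d = B - A = (-15, 14, 1)
x = 6 - 15t, y = -5 + 14t, z = 4 + t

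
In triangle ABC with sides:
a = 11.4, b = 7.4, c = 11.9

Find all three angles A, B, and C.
By the law of cosines:
cos(A) = (b² + c² - a²)/(2bc) = 0.377072  →  A = 67.85°
cos(B) = (a² + c² - b²)/(2ac) = 0.799093  →  B = 36.96°
cos(C) = (a² + b² - c²)/(2ab) = 0.255512  →  C = 75.2°
Check: A + B + C = 180.0° ✓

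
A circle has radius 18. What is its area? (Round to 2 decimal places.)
Area = pi * r²
Area = pi * 18²
Area = pi * 324
Area = 1017.88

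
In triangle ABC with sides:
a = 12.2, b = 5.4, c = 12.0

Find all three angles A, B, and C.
By the law of cosines:
cos(A) = (b² + c² - a²)/(2bc) = 0.187654  →  A = 79.18°
cos(B) = (a² + c² - b²)/(2ac) = 0.900546  →  B = 25.77°
cos(C) = (a² + b² - c²)/(2ab) = 0.258045  →  C = 75.05°
Check: A + B + C = 180.0° ✓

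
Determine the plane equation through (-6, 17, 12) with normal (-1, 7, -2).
d = n·P = (-1)(-6) + (7)(17) + (-2)(12) = 101
Plane: -x + 7y - 2z = 101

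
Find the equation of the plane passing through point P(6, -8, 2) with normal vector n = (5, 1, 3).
d = n·P = (5)(6) + (1)(-8) + (3)(2) = 28
Plane: 5x + y + 3z = 28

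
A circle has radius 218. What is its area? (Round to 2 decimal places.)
Area = pi * r²
Area = pi * 218²
Area = pi * 47524
Area = 149301.05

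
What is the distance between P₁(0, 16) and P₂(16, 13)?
Using the distance formula: d = sqrt((x₂-x₁)² + (y₂-y₁)²)
dx = 16 - 0 = 16
dy = 13 - 16 = -3
d = sqrt(16² + (-3)²) = sqrt(256 + 9) = sqrt(265) = 16.28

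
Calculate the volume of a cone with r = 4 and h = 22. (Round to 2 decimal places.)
Volume = (1/3) * pi * r² * h
Volume = (1/3) * pi * 4² * 22
Volume = (1/3) * pi * 16 * 22
Volume = (1/3) * pi * 352
Volume = 368.61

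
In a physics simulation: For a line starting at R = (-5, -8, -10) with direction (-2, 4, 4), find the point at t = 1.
P(1) = (-5 + (-2)(1), -8 + 4(1), -10 + 4(1)) = (-7, -4, -6)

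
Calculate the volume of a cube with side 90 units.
Volume = s³
Volume = 90³
Volume = 729000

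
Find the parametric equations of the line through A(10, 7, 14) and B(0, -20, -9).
Direction vector d = B - A = (-10, -27, -23)
x = 10 - 10t, y = 7 - 27t, z = 14 - 23t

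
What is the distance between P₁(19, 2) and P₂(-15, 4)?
Using the distance formula: d = sqrt((x₂-x₁)² + (y₂-y₁)²)
dx = (-15) - 19 = -34
dy = 4 - 2 = 2
d = sqrt((-34)² + 2²) = sqrt(1156 + 4) = sqrt(1160) = 34.06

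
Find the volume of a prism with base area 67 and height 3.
Volume = base area * height
Volume = 67 * 3
Volume = 201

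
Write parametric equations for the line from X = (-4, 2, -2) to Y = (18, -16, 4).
Direction vector d = Y - X = (22, -18, 6)
x = -4 + 22t, y = 2 - 18t, z = -2 + 6t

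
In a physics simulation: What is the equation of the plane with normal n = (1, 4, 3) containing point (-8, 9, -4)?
d = n·P = (1)(-8) + (4)(9) + (3)(-4) = 16
Plane: x + 4y + 3z = 16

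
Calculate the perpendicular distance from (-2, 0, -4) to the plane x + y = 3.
d = |1(-2) + 1(0) + 0(-4) - (3)| / √(1² + 1² + 0²) = 5/√2 = 3.536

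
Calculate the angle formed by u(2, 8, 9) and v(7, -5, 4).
u·v = 10, |u|² = 149, |v|² = 90
cos θ = 10/√13410 ≈ 0.08635
θ ≈ 85.05°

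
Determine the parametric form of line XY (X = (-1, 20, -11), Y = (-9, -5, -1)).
Direction vector d = Y - X = (-8, -25, 10)
x = -1 - 8t, y = 20 - 25t, z = -11 + 10t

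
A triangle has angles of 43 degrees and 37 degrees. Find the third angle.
Sum of angles in a triangle = 180 degrees
Third angle = 180 - 43 - 37
Third angle = 100 degrees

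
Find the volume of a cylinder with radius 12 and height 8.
Volume = pi * r² * h
Volume = pi * 12² * 8
Volume = pi * 144 * 8
Volume = pi * 1152
Volume = 3619.11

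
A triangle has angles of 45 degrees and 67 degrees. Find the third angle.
Sum of angles in a triangle = 180 degrees
Third angle = 180 - 45 - 67
Third angle = 68 degrees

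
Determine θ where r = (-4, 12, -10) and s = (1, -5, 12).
r·s = -184, |r|² = 260, |s|² = 170
cos θ = -184/√44200 ≈ -0.8752
θ ≈ 151.1°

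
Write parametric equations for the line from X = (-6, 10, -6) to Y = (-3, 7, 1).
Direction vector d = Y - X = (3, -3, 7)
x = -6 + 3t, y = 10 - 3t, z = -6 + 7t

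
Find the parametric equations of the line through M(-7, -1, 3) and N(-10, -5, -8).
Direction vector d = N - M = (-3, -4, -11)
x = -7 - 3t, y = -1 - 4t, z = 3 - 11t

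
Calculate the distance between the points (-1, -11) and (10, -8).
Using the distance formula: d = sqrt((x₂-x₁)² + (y₂-y₁)²)
dx = 10 - (-1) = 11
dy = (-8) - (-11) = 3
d = sqrt(11² + 3²) = sqrt(121 + 9) = sqrt(130) = 11.40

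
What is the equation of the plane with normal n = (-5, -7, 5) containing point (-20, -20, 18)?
d = n·P = (-5)(-20) + (-7)(-20) + (5)(18) = 330
Plane: -5x - 7y + 5z = 330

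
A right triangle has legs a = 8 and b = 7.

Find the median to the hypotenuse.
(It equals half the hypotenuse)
Hypotenuse c = √(8² + 7²) = √113 = 10.6301
Median to hypotenuse = c/2 = 5.315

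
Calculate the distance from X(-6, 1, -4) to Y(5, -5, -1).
d = √[(11)² + (-6)² + (3)²] = √166 = 12.88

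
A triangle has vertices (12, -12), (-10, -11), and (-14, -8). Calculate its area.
Using the coordinate formula: Area = (1/2)|x₁(y₂-y₃) + x₂(y₃-y₁) + x₃(y₁-y₂)|
Area = (1/2)|12((-11)-(-8)) + (-10)((-8)-(-12)) + (-14)((-12)-(-11))|
Area = (1/2)|12*(-3) + (-10)*4 + (-14)*(-1)|
Area = (1/2)|(-36) + (-40) + 14|
Area = (1/2)*62 = 31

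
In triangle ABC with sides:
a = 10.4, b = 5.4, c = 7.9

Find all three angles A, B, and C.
By the law of cosines:
cos(A) = (b² + c² - a²)/(2bc) = -0.194444  →  A = 101.2°
cos(B) = (a² + c² - b²)/(2ac) = 0.860577  →  B = 30.62°
cos(C) = (a² + b² - c²)/(2ab) = 0.666934  →  C = 48.17°
Check: A + B + C = 180.0° ✓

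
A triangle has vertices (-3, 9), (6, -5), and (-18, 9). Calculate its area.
Using the coordinate formula: Area = (1/2)|x₁(y₂-y₃) + x₂(y₃-y₁) + x₃(y₁-y₂)|
Area = (1/2)|(-3)((-5)-9) + 6(9-9) + (-18)(9-(-5))|
Area = (1/2)|(-3)*(-14) + 6*0 + (-18)*14|
Area = (1/2)|42 + 0 + (-252)|
Area = (1/2)*210 = 105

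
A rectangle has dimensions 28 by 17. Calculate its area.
Area = length * width
Area = 28 * 17
Area = 476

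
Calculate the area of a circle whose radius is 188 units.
Area = pi * r²
Area = pi * 188²
Area = pi * 35344
Area = 111036.45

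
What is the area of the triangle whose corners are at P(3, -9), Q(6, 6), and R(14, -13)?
Using the coordinate formula: Area = (1/2)|x₁(y₂-y₃) + x₂(y₃-y₁) + x₃(y₁-y₂)|
Area = (1/2)|3(6-(-13)) + 6((-13)-(-9)) + 14((-9)-6)|
Area = (1/2)|3*19 + 6*(-4) + 14*(-15)|
Area = (1/2)|57 + (-24) + (-210)|
Area = (1/2)*177 = 88.50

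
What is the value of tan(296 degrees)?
tan(296 degrees) = -2.0503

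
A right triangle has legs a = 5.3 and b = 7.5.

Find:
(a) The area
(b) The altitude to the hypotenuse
(a) Area = ½ab = ½·5.3·7.5 = 19.875
(b) Hypotenuse c = √(5.3² + 7.5²) = √84.34 = 9.18368
    Area = ½·c·h_c  →  h_c = 2·Area/c = 2·19.875/9.18368 = 4.328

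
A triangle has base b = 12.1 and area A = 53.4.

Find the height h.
A = ½bh  →  h = 2A/b
h = 2·53.4/12.1 = 8.826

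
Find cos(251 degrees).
cos(251 degrees) = -0.3256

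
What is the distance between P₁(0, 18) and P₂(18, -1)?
Using the distance formula: d = sqrt((x₂-x₁)² + (y₂-y₁)²)
dx = 18 - 0 = 18
dy = (-1) - 18 = -19
d = sqrt(18² + (-19)²) = sqrt(324 + 361) = sqrt(685) = 26.17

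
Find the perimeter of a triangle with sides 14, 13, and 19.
Perimeter = sum of all sides
Perimeter = 14 + 13 + 19
Perimeter = 46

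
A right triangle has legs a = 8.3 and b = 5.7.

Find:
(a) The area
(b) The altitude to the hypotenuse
(a) Area = ½ab = ½·8.3·5.7 = 23.655
(b) Hypotenuse c = √(8.3² + 5.7²) = √101.38 = 10.0688
    Area = ½·c·h_c  →  h_c = 2·Area/c = 2·23.655/10.0688 = 4.699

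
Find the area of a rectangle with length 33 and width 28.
Area = length * width
Area = 33 * 28
Area = 924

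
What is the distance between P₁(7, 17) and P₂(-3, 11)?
Using the distance formula: d = sqrt((x₂-x₁)² + (y₂-y₁)²)
dx = (-3) - 7 = -10
dy = 11 - 17 = -6
d = sqrt((-10)² + (-6)²) = sqrt(100 + 36) = sqrt(136) = 11.66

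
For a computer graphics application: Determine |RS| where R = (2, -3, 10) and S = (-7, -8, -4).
d = √[(-9)² + (-5)² + (-14)²] = √302 = 17.38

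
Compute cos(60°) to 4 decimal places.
cos(60 degrees) = 1/2
Decimal approximation: 0.5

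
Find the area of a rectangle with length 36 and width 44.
Area = length * width
Area = 36 * 44
Area = 1584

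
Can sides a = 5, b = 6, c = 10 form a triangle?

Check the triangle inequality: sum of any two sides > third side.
Yes, triangle inequality satisfied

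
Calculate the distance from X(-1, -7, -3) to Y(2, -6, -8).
d = √[(3)² + (1)² + (-5)²] = √35 = 5.916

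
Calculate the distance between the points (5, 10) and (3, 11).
Using the distance formula: d = sqrt((x₂-x₁)² + (y₂-y₁)²)
dx = 3 - 5 = -2
dy = 11 - 10 = 1
d = sqrt((-2)² + 1²) = sqrt(4 + 1) = sqrt(5) = 2.24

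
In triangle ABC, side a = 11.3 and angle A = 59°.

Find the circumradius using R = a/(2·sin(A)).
R = a/(2·sin(A)) = 11.3/(2·sin(59°))
R = 11.3/(2·0.857167) = 11.3/1.714335 = 6.591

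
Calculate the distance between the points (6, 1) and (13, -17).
Using the distance formula: d = sqrt((x₂-x₁)² + (y₂-y₁)²)
dx = 13 - 6 = 7
dy = (-17) - 1 = -18
d = sqrt(7² + (-18)²) = sqrt(49 + 324) = sqrt(373) = 19.31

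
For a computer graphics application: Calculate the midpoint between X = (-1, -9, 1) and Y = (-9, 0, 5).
Midpoint = ((-1-9)/2, (-9+0)/2, (1+5)/2) = (-5, -4.5, 3)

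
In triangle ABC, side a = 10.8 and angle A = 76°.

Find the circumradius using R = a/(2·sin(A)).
R = a/(2·sin(A)) = 10.8/(2·sin(76°))
R = 10.8/(2·0.970296) = 10.8/1.940591 = 5.565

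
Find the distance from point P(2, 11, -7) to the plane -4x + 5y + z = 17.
d = |(-4)(2) + 5(11) + 1(-7) - (17)| / √((-4)² + 5² + 1²) = 23/√42 = 3.549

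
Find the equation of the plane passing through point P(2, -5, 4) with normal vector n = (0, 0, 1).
d = n·P = (0)(2) + (0)(-5) + (1)(4) = 4
Plane: z = 4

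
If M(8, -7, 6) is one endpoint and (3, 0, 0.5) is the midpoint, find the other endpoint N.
N = (2×3 - 8, 2×0 - (-7), 2×0.5 - 6) = (-2, 7, -5)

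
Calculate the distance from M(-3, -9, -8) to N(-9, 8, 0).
d = √[(-6)² + (17)² + (8)²] = √389 = 19.72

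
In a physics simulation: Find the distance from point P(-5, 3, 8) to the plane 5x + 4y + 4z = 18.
d = |5(-5) + 4(3) + 4(8) - (18)| / √(5² + 4² + 4²) = 1/√57 = 0.1325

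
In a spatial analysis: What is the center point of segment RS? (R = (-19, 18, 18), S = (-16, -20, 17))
Midpoint = ((-19-16)/2, (18-20)/2, (18+17)/2) = (-17.5, -1, 17.5)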